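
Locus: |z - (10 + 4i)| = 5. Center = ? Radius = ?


|z - z0| = r is a circle with center z0 and radius r.
Center = (10, 4), radius = 5

Circle with center (10, 4) and radius 5


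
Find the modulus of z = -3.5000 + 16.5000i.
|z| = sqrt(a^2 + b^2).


|z| = sqrt((-3.5)^2 + 16.5^2) = sqrt(12.25 + 272.25) = sqrt(284.5) = 16.8671

|z| = 16.8671


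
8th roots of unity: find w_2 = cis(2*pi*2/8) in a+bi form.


Angle = 360*2/8 = 90°
a = cos(90°) = 0
b = sin(90°) = 1.0000

0 + 1.0000i


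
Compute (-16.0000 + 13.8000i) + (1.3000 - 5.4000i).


Real: -16 + 1.3 = -14.7
Imag: 13.8 - 5.4 = 8.4

-14.7000 + 8.4000i


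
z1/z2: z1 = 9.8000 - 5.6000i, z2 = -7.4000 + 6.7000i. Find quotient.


Conjugate of z2 = -7.4000 - 6.7000i
Numerator: (9.8000 - 5.6000i)(-7.4000 - 6.7000i) = -110.0400 - 24.2200i
Denominator: (-7.4)^2 + 6.7^2 = 99.65
Result = (-110.0400 - 24.2200i)/99.65

-1.1043 - 0.2431i


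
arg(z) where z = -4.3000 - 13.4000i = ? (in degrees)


Re = -4.3, Im = -13.4
arg = atan2(-13.4, -4.3) = -107.7912 degrees

arg(z) = -107.7912 degrees


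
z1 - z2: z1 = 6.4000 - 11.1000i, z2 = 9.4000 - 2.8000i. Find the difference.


Real: 6.4 - 9.4 = -3
Imag: -11.1 + 2.8 = -8.3

-3.0000 - 8.3000i


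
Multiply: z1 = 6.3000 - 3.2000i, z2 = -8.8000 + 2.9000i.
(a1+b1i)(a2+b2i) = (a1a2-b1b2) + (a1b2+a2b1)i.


Real = 6.3*(-8.8) - (-3.2)*2.9 = -55.44 - (-9.28) = -46.16
Imag = 6.3*2.9 - (8.8)*(-3.2) = 18.27 + 28.16 = 46.43

-46.1600 + 46.4300i


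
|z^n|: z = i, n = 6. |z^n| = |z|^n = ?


|z| = sqrt(0+1) = sqrt(1) = 1
|z^6| = |z|^6 = 1^6 = 1

|z^6| = 1


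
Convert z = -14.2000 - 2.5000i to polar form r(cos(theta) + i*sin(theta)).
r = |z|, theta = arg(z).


r = sqrt(201.64+6.25) = sqrt(207.89) = 14.4184
theta = atan2(-2.5, -14.2) = -170.0150 degrees

r = 14.4184, theta = -170.0150 degrees


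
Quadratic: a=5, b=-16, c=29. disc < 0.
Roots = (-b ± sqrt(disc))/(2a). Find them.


disc = (-16)^2 - 4*5*29 = 256 - 580 = -324
sqrt(|disc|) = sqrt(324) = 18.0000
Real part = 16/(2*5) = 1.6000
Imag part = 18.0000/(2*5) = 1.8000

1.6000 ± 1.8000i


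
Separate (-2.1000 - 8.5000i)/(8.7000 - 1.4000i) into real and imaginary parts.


Multiply by conjugate: (-2.1000 - 8.5000i)(8.7000 + 1.4000i) / (8.7^2 + (-1.4)^2)
Numerator real = -2.1*8.7 - (8.5)*(-1.4) = -6.37
Numerator imag = -8.5*8.7 - (-2.1)*(-1.4) = -76.89
Denominator = 77.65
Re(z) = -6.37/77.65 = -0.0820
Im(z) = -76.89/77.65 = -0.9902

Re(z) = -0.0820, Im(z) = -0.9902


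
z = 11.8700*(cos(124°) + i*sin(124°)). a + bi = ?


a = 11.8700*cos(124°) = 11.8700*(-0.55919) = -6.6376
b = 11.8700*sin(124°) = 11.8700*0.82904 = 9.8407

-6.6376 + 9.8407i


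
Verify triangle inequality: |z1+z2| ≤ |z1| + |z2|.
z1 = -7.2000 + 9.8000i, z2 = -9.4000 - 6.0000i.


|z1| = sqrt((-7.2)^2 + 9.8^2) = sqrt(147.88) = 12.1606
|z2| = sqrt((-9.4)^2 + (-6)^2) = sqrt(124.36) = 11.1517
z1+z2 = -16.6000 + 3.8000i
|z1+z2| = sqrt(290) = 17.0294
|z1|+|z2| = 12.1606 + 11.1517 = 23.3123

|z1+z2| = 17.0294 ≤ |z1|+|z2| = 23.3123 (verified)


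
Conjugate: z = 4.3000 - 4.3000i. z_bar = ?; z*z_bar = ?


z_bar = 4.3000 + 4.3000i
z*z_bar = 4.3^2 + (-4.3)^2 = 18.49 + 18.49 = 36.98

z_bar = 4.3000 + 4.3000i, z*z_bar = 36.98


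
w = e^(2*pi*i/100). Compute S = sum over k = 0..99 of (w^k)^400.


The roots are w_k = w^k with w = e^(2*pi*i/100), and (w^k)^400 = (w^400)^k.
So S = 1 + u + u^2 + ... + u^(99) with u = w^400.
400 = 4*100 + 0, so 400 is a multiple of 100 and u = (w^100)^4 = 1.
Every one of the 100 terms equals 1: S = 100

S = 100


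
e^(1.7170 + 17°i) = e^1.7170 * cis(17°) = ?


e^1.7170 = 5.5678
cos(17°) = 0.9563
sin(17°) = 0.29237
Real = 5.5678*0.9563 = 5.3245
Imag = 5.5678*0.29237 = 1.6279

5.3245 + 1.6279i


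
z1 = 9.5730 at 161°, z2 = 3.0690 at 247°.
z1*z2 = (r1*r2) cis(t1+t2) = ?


r = 9.5730 * 3.0690 = 29.3795
theta = 161° + 247° = 408° = 48° (mod 360)

29.3795 cis(48°)


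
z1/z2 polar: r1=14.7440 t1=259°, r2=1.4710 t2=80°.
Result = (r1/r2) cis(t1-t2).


r = 14.7440 / 1.4710 = 10.0231
theta = 259° - 80° = 179° = 179° (mod 360)

10.0231 cis(179°)


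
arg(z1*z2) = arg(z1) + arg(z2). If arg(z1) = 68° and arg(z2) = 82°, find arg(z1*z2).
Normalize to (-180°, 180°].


arg(z1*z2) = 68° + 82° = 150°
Normalized to (-180°, 180°]: 150°

150°


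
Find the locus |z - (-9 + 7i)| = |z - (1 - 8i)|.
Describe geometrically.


Equal distances means the locus is the perpendicular bisector of z1 and z2.
Midpoint = ((-9+1)/2, (7+(-8))/2) = (-4.0000, -0.5000)

Perpendicular bisector through (-4.0000, -0.5000)


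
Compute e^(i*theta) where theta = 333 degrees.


cos(333°) = 0.8910
sin(333°) = -0.4540

e^(i*333°) = 0.8910 - 0.4540i


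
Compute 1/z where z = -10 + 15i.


|z|^2 = 100+225 = 325
1/z = (-10 - 15i)/325

1/z = -0.0308 - 0.0462i


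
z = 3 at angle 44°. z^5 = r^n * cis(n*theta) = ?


r^5 = 3^5 = 243
n*theta = 5*44° = 220° = 220° (mod 360)
a = 243*cos(220°) = -186.1488
b = 243*sin(220°) = -156.1974

243 cis(220°) = -186.1488 - 156.1974i


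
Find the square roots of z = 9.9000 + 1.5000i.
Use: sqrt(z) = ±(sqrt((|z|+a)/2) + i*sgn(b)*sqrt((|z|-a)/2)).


|z| = sqrt(98.01+2.25) = 10.0130
sqrt((|z|+a)/2) = sqrt((10.0130+9.9)/2) = sqrt(9.9565) = 3.1554
sqrt((|z|-a)/2) = sqrt((10.0130-9.9)/2) = sqrt(0.0565) = 0.2377

±(3.1554 + 0.2377i) i.e. 3.1554 + 0.2377i and -3.1554 - 0.2377i


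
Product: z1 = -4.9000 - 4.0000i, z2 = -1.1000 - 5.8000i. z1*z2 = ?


Real = -4.9*(-1.1) - (-4)*(-5.8) = 5.39 - 23.2 = -17.81
Imag = -4.9*(-5.8) - (1.1)*(-4) = 28.42 + 4.4 = 32.82

-17.8100 + 32.8200i


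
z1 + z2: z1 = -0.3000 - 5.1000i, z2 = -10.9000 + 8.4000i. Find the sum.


Real: -0.3 - 10.9 = -11.2
Imag: -5.1 + 8.4 = 3.3

-11.2000 + 3.3000i


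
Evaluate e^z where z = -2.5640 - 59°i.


e^-2.5640 = 0.0770
cos(-59°) = 0.515
sin(-59°) = -0.8572
Real = 0.0770*0.515 = 0.0397
Imag = 0.0770*(-0.8572) = -0.0660

0.0397 - 0.0660i


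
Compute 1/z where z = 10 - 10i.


|z|^2 = 100+100 = 200
1/z = (10 + 10i)/200

1/z = 0.0500 + 0.0500i


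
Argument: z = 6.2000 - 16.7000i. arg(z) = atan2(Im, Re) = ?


Re = 6.2, Im = -16.7
arg = atan2(-16.7, 6.2) = -69.6322 degrees

arg(z) = -69.6322 degrees


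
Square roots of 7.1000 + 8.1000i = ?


|z| = sqrt(50.41+65.61) = 10.7713
sqrt((|z|+a)/2) = sqrt((10.7713+7.1)/2) = sqrt(8.9356) = 2.9893
sqrt((|z|-a)/2) = sqrt((10.7713-7.1)/2) = sqrt(1.8356) = 1.3549

±(2.9893 + 1.3549i) i.e. 2.9893 + 1.3549i and -2.9893 - 1.3549i


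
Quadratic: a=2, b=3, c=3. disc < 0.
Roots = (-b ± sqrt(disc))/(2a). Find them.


disc = 3^2 - 4*2*3 = 9 - 24 = -15
sqrt(|disc|) = sqrt(15) = 3.8730
Real part = -3/(2*2) = -0.7500
Imag part = 3.8730/(2*2) = 0.9682

-0.7500 ± 0.9682i


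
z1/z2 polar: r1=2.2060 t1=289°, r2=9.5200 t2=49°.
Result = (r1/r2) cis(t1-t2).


r = 2.2060 / 9.5200 = 0.2317
theta = 289° - 49° = 240° = 240° (mod 360)

0.2317 cis(240°)


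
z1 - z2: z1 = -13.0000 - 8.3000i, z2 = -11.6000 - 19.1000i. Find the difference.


Real: -13 + 11.6 = -1.4
Imag: -8.3 + 19.1 = 10.8

-1.4000 + 10.8000i


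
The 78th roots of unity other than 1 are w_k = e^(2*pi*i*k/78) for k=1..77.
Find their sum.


With w = e^(2*pi*i/78), all 78 of the 78th roots of unity w^0 = 1, w, ..., w^(77) sum to 0: 1 + w + ... + w^(77) = (1 - w^78)/(1 - w) = 0 since w^78 = 1, w ≠ 1.
Removing the root 1: w + w^2 + ... + w^(77) = 0 - 1 = -1

Sum = -1


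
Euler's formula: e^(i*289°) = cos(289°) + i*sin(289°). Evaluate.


cos(289°) = 0.3256
sin(289°) = -0.9455

e^(i*289°) = 0.3256 - 0.9455i


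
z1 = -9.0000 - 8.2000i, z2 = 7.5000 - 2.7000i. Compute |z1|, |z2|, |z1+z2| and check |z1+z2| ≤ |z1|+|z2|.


|z1| = sqrt((-9)^2 + (-8.2)^2) = sqrt(148.24) = 12.1754
|z2| = sqrt(7.5^2 + (-2.7)^2) = sqrt(63.54) = 7.9712
z1+z2 = -1.5000 - 10.9000i
|z1+z2| = sqrt(121.06) = 11.0027
|z1|+|z2| = 12.1754 + 7.9712 = 20.1466

|z1+z2| = 11.0027 ≤ |z1|+|z2| = 20.1466 (verified)


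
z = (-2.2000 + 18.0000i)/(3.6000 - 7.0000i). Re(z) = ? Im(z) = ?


Multiply by conjugate: (-2.2000 + 18.0000i)(3.6000 + 7.0000i) / (3.6^2 + (-7)^2)
Numerator real = -2.2*3.6 + 18*(-7) = -133.92
Numerator imag = 18*3.6 - (-2.2)*(-7) = 49.4
Denominator = 61.96
Re(z) = -133.92/61.96 = -2.1614
Im(z) = 49.4/61.96 = 0.7973

Re(z) = -2.1614, Im(z) = 0.7973


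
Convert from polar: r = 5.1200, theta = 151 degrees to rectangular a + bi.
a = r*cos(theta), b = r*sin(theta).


a = 5.1200*cos(151°) = 5.1200*(-0.87462) = -4.4781
b = 5.1200*sin(151°) = 5.1200*0.4848 = 2.4822

-4.4781 + 2.4822i


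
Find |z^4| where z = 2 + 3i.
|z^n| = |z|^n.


|z| = sqrt(4+9) = sqrt(13) = 3.6056
|z^4| = |z|^4 = (sqrt(13))^4 = 13^2 = 169

|z^4| = 169


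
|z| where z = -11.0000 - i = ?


|z| = sqrt((-11)^2 + (-1)^2) = sqrt(121 + 1) = sqrt(122) = 11.0454

|z| = 11.0454


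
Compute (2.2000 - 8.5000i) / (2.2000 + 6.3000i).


Conjugate of z2 = 2.2000 - 6.3000i
Numerator: (2.2000 - 8.5000i)(2.2000 - 6.3000i) = -48.7100 - 32.5600i
Denominator: 2.2^2 + 6.3^2 = 44.53
Result = (-48.7100 - 32.5600i)/44.53

-1.0939 - 0.7312i


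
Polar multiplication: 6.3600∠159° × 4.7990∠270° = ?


r = 6.3600 * 4.7990 = 30.5216
theta = 159° + 270° = 429° = 69° (mod 360)

30.5216 cis(69°)


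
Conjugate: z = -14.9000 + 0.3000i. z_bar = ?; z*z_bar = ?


z_bar = -14.9000 - 0.3000i
z*z_bar = (-14.9)^2 + 0.3^2 = 222.01 + 0.09 = 222.1

z_bar = -14.9000 - 0.3000i, z*z_bar = 222.1


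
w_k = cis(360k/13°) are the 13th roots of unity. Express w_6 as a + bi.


Angle = 360*6/13 = 166.1538°
a = cos(166.1538°) = -0.9709
b = sin(166.1538°) = 0.2393

-0.9709 + 0.2393i


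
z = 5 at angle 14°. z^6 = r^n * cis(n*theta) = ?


r^6 = 5^6 = 15625
n*theta = 6*14° = 84° = 84° (mod 360)
a = 15625*cos(84°) = 1633.2572
b = 15625*sin(84°) = 15539.4046

15625 cis(84°) = 1633.2572 + 15539.4046i


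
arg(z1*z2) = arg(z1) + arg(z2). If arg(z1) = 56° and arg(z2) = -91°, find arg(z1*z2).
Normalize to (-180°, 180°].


arg(z1*z2) = 56° - 91° = -35°
Normalized to (-180°, 180°]: -35°

-35°


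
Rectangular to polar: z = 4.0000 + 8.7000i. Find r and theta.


r = sqrt(16+75.69) = sqrt(91.69) = 9.5755
theta = atan2(8.7, 4) = 65.3084 degrees

r = 9.5755, theta = 65.3084 degrees


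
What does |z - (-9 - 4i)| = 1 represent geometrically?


|z - z0| = r is a circle with center z0 and radius r.
Center = (-9, -4), radius = 1

Circle with center (-9, -4) and radius 1


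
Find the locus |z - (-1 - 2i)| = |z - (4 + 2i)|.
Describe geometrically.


Equal distances means the locus is the perpendicular bisector of z1 and z2.
Midpoint = ((-1+4)/2, (-2+2)/2) = (1.5000, 0)

Perpendicular bisector through (1.5000, 0)


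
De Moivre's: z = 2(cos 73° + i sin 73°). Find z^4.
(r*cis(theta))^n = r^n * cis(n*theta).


r^4 = 2^4 = 16
n*theta = 4*73° = 292° = 292° (mod 360)
a = 16*cos(292°) = 5.9937
b = 16*sin(292°) = -14.8349

16 cis(292°) = 5.9937 - 14.8349i


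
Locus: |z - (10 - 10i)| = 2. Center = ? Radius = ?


|z - z0| = r is a circle with center z0 and radius r.
Center = (10, -10), radius = 2

Circle with center (10, -10) and radius 2


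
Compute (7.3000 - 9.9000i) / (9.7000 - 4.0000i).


Conjugate of z2 = 9.7000 + 4.0000i
Numerator: (7.3000 - 9.9000i)(9.7000 + 4.0000i) = 110.4100 - 66.8300i
Denominator: 9.7^2 + (-4)^2 = 110.09
Result = (110.4100 - 66.8300i)/110.09

1.0029 - 0.6070i


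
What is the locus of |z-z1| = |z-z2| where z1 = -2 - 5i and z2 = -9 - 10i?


Equal distances means the locus is the perpendicular bisector of z1 and z2.
Midpoint = ((-2+(-9))/2, (-5+(-10))/2) = (-5.5000, -7.5000)

Perpendicular bisector through (-5.5000, -7.5000)


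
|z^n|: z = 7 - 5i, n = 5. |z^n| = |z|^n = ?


|z| = sqrt(49+25) = sqrt(74) = 8.6023
|z^5| = |z|^5 = (sqrt(74))^5 = 74^2 * sqrt(74) = 5476*sqrt(74)

|z^5| = 5476*sqrt(74) ≈ 47106.3332


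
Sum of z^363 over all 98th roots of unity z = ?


The roots are w_k = w^k with w = e^(2*pi*i/98), and (w^k)^363 = (w^363)^k.
So S = 1 + u + u^2 + ... + u^(97) with u = w^363.
363 = 3*98 + 69, so 363 is not a multiple of 98: u = (w^98)^3 * w^69 = w^69 ≠ 1 (w is a primitive 98th root), while u^98 = (w^98)^363 = 1.
Geometric series: S = (1 - u^98)/(1 - u) = (1 - 1)/(1 - u) = 0

S = 0


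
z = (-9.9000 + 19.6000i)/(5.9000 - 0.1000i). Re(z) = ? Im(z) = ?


Multiply by conjugate: (-9.9000 + 19.6000i)(5.9000 + 0.1000i) / (5.9^2 + (-0.1)^2)
Numerator real = -9.9*5.9 + 19.6*(-0.1) = -60.37
Numerator imag = 19.6*5.9 - (-9.9)*(-0.1) = 114.65
Denominator = 34.82
Re(z) = -60.37/34.82 = -1.7338
Im(z) = 114.65/34.82 = 3.2926

Re(z) = -1.7338, Im(z) = 3.2926


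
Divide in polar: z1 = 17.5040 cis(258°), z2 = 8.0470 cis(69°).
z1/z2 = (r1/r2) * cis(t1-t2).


r = 17.5040 / 8.0470 = 2.1752
theta = 258° - 69° = 189° = 189° (mod 360)

2.1752 cis(189°)


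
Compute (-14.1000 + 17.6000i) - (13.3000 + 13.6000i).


Real: -14.1 - 13.3 = -27.4
Imag: 17.6 - 13.6 = 4

-27.4000 + 4.0000i


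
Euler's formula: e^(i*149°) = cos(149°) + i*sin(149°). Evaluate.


cos(149°) = -0.8572
sin(149°) = 0.5150

e^(i*149°) = -0.8572 + 0.5150i


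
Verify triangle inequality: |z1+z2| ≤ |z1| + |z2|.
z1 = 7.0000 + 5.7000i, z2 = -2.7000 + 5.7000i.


|z1| = sqrt(7^2 + 5.7^2) = sqrt(81.49) = 9.0272
|z2| = sqrt((-2.7)^2 + 5.7^2) = sqrt(39.78) = 6.3071
z1+z2 = 4.3000 + 11.4000i
|z1+z2| = sqrt(148.45) = 12.1840
|z1|+|z2| = 9.0272 + 6.3071 = 15.3343

|z1+z2| = 12.1840 ≤ |z1|+|z2| = 15.3343 (verified)


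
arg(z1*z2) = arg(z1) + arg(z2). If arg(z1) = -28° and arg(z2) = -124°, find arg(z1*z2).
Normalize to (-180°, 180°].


arg(z1*z2) = -28° - 124° = -152°
Normalized to (-180°, 180°]: -152°

-152°


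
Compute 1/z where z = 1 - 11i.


|z|^2 = 1+121 = 122
1/z = (1 + 11i)/122

1/z = 0.0082 + 0.0902i


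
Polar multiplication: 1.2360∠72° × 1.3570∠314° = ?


r = 1.2360 * 1.3570 = 1.6773
theta = 72° + 314° = 386° = 26° (mod 360)

1.6773 cis(26°)


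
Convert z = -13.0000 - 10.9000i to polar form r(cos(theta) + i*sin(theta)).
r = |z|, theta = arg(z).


r = sqrt(169+118.81) = sqrt(287.81) = 16.9650
theta = atan2(-10.9, -13) = -140.0215 degrees

r = 16.9650, theta = -140.0215 degrees


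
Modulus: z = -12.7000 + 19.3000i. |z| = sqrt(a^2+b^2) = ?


|z| = sqrt((-12.7)^2 + 19.3^2) = sqrt(161.29 + 372.49) = sqrt(533.78) = 23.1037

|z| = 23.1037


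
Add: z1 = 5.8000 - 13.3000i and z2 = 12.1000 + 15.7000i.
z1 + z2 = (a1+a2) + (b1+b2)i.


Real: 5.8 + 12.1 = 17.9
Imag: -13.3 + 15.7 = 2.4

17.9000 + 2.4000i


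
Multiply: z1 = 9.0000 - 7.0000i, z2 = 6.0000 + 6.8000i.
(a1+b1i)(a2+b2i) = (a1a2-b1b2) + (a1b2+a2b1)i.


Real = 9*6 - (-7)*6.8 = 54 - (-47.6) = 101.6
Imag = 9*6.8 + 6*(-7) = 61.2 - (42) = 19.2

101.6000 + 19.2000i


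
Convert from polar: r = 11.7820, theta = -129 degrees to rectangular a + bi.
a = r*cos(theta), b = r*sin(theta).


a = 11.7820*cos(-129°) = 11.7820*(-0.6293204) = -7.4147
b = 11.7820*sin(-129°) = 11.7820*(-0.777146) = -9.1563

-7.4147 - 9.1563i


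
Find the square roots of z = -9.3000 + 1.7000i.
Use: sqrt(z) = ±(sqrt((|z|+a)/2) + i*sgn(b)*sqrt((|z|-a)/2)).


|z| = sqrt(86.49+2.89) = 9.4541
sqrt((|z|+a)/2) = sqrt((9.4541+(-9.3))/2) = sqrt(0.0770) = 0.2776
sqrt((|z|-a)/2) = sqrt((9.4541-(-9.3))/2) = sqrt(9.3770) = 3.0622

±(0.2776 + 3.0622i) i.e. 0.2776 + 3.0622i and -0.2776 - 3.0622i


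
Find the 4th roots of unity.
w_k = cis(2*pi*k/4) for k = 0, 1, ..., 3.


The 4th roots of unity are cis(360k/4°) for k=0..3
Angle step = 360/4 = 90°
Primitive root: cis(90°)
Primitive root = 0 + 1.0000i

4 roots at angles: 0°, 90°, 180°, 270°


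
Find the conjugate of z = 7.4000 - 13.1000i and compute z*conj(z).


z_bar = 7.4000 + 13.1000i
z*z_bar = 7.4^2 + (-13.1)^2 = 54.76 + 171.61 = 226.37

z_bar = 7.4000 + 13.1000i, z*z_bar = 226.37


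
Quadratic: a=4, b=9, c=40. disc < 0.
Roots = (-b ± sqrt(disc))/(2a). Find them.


disc = 9^2 - 4*4*40 = 81 - 640 = -559
sqrt(|disc|) = sqrt(559) = 23.6432
Real part = -9/(2*4) = -1.1250
Imag part = 23.6432/(2*4) = 2.9554

-1.1250 ± 2.9554i


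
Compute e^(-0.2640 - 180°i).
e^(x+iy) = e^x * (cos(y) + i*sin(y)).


e^-0.2640 = 0.7680
cos(-180°) = -1
sin(-180°) = 0
Real = 0.7680*(-1) = -0.7680
Imag = 0.7680*0 = 0

-0.7680 + 0i


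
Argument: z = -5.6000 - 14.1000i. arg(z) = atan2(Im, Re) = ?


Re = -5.6, Im = -14.1
arg = atan2(-14.1, -5.6) = -111.6612 degrees

arg(z) = -111.6612 degrees


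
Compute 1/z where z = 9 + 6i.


|z|^2 = 81+36 = 117
1/z = (9 - 6i)/117

1/z = 0.0769 - 0.0513i


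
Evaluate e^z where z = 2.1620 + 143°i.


e^2.1620 = 8.6885
cos(143°) = -0.798636
sin(143°) = 0.60182
Real = 8.6885*(-0.798636) = -6.9389
Imag = 8.6885*0.60182 = 5.2289

-6.9389 + 5.2289i


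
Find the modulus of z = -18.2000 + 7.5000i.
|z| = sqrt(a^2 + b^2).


|z| = sqrt((-18.2)^2 + 7.5^2) = sqrt(331.24 + 56.25) = sqrt(387.49) = 19.6848

|z| = 19.6848


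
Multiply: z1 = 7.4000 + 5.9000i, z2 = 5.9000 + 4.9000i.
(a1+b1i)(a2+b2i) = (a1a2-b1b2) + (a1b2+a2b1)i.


Real = 7.4*5.9 - 5.9*4.9 = 43.66 - 28.91 = 14.75
Imag = 7.4*4.9 + 5.9*5.9 = 36.26 + 34.81 = 71.07

14.7500 + 71.0700i


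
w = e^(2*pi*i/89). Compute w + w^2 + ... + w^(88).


With w = e^(2*pi*i/89), all 89 of the 89th roots of unity w^0 = 1, w, ..., w^(88) sum to 0: 1 + w + ... + w^(88) = (1 - w^89)/(1 - w) = 0 since w^89 = 1, w ≠ 1.
Removing the root 1: w + w^2 + ... + w^(88) = 0 - 1 = -1

Sum = -1


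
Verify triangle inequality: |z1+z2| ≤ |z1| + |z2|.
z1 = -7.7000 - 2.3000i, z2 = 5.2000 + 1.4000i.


|z1| = sqrt((-7.7)^2 + (-2.3)^2) = sqrt(64.58) = 8.0362
|z2| = sqrt(5.2^2 + 1.4^2) = sqrt(29) = 5.3852
z1+z2 = -2.5000 - 0.9000i
|z1+z2| = sqrt(7.06) = 2.6571
|z1|+|z2| = 8.0362 + 5.3852 = 13.4214

|z1+z2| = 2.6571 ≤ |z1|+|z2| = 13.4214 (verified)


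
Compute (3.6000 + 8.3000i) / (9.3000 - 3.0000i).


Conjugate of z2 = 9.3000 + 3.0000i
Numerator: (3.6000 + 8.3000i)(9.3000 + 3.0000i) = 8.5800 + 87.9900i
Denominator: 9.3^2 + (-3)^2 = 95.49
Result = (8.5800 + 87.9900i)/95.49

0.0899 + 0.9215i


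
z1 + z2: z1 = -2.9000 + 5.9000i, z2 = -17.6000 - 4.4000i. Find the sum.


Real: -2.9 - 17.6 = -20.5
Imag: 5.9 - 4.4 = 1.5

-20.5000 + 1.5000i


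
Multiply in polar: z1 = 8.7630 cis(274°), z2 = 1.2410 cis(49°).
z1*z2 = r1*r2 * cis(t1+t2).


r = 8.7630 * 1.2410 = 10.8749
theta = 274° + 49° = 323° = 323° (mod 360)

10.8749 cis(323°)


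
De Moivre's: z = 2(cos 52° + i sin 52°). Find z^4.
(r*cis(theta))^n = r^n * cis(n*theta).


r^4 = 2^4 = 16
n*theta = 4*52° = 208° = 208° (mod 360)
a = 16*cos(208°) = -14.1272
b = 16*sin(208°) = -7.5115

16 cis(208°) = -14.1272 - 7.5115i


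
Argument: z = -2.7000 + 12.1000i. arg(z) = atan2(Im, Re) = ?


Re = -2.7, Im = 12.1
arg = atan2(12.1, -2.7) = 102.5789 degrees

arg(z) = 102.5789 degrees


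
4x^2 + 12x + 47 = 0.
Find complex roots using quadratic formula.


disc = 12^2 - 4*4*47 = 144 - 752 = -608
sqrt(|disc|) = sqrt(608) = 24.6577
Real part = -12/(2*4) = -1.5000
Imag part = 24.6577/(2*4) = 3.0822

-1.5000 ± 3.0822i


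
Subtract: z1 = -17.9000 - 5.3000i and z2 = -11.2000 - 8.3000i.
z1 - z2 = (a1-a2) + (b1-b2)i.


Real: -17.9 + 11.2 = -6.7
Imag: -5.3 + 8.3 = 3

-6.7000 + 3.0000i


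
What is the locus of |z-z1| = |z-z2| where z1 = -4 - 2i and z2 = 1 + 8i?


Equal distances means the locus is the perpendicular bisector of z1 and z2.
Midpoint = ((-4+1)/2, (-2+8)/2) = (-1.5000, 3.0000)

Perpendicular bisector through (-1.5000, 3.0000)


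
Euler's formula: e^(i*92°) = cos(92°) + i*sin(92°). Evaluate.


cos(92°) = -0.0349
sin(92°) = 0.9994

e^(i*92°) = -0.0349 + 0.9994i


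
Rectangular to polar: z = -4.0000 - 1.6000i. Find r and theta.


r = sqrt(16+2.56) = sqrt(18.56) = 4.3081
theta = atan2(-1.6, -4) = -158.1986 degrees

r = 4.3081, theta = -158.1986 degrees


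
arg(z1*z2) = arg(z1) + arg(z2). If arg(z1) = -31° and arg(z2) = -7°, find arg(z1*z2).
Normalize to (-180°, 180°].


arg(z1*z2) = -31° - 7° = -38°
Normalized to (-180°, 180°]: -38°

-38°


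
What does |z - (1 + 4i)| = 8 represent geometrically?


|z - z0| = r is a circle with center z0 and radius r.
Center = (1, 4), radius = 8

Circle with center (1, 4) and radius 8


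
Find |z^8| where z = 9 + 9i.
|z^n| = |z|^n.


|z| = sqrt(81+81) = sqrt(162) = 12.7279
|z^8| = |z|^8 = (sqrt(162))^8 = 162^4 = 688747536

|z^8| = 688747536


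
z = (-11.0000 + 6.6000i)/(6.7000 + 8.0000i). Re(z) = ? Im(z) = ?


Multiply by conjugate: (-11.0000 + 6.6000i)(6.7000 - 8.0000i) / (6.7^2 + 8^2)
Numerator real = -11*6.7 + 6.6*8 = -20.9
Numerator imag = 6.6*6.7 - (-11)*8 = 132.22
Denominator = 108.89
Re(z) = -20.9/108.89 = -0.1919
Im(z) = 132.22/108.89 = 1.2143

Re(z) = -0.1919, Im(z) = 1.2143


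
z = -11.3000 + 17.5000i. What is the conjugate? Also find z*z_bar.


z_bar = -11.3000 - 17.5000i
z*z_bar = (-11.3)^2 + 17.5^2 = 127.69 + 306.25 = 433.94

z_bar = -11.3000 - 17.5000i, z*z_bar = 433.94


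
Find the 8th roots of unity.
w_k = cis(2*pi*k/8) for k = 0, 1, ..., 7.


The 8th roots of unity are cis(360k/8°) for k=0..7
Angle step = 360/8 = 45°
Primitive root: cis(45°)
Primitive root = 0.7071 + 0.7071i

8 roots at angles: 0°, 45°, 90°, 135°, 180°, 225°, 270°, 315°


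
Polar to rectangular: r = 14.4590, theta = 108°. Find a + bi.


a = 14.4590*cos(108°) = 14.4590*(-0.30902) = -4.4681
b = 14.4590*sin(108°) = 14.4590*0.951057 = 13.7513

-4.4681 + 13.7513i


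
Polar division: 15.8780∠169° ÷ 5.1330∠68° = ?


r = 15.8780 / 5.1330 = 3.0933
theta = 169° - 68° = 101° = 101° (mod 360)

3.0933 cis(101°)


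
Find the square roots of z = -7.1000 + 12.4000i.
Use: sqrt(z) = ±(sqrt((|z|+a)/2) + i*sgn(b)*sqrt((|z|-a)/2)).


|z| = sqrt(50.41+153.76) = 14.2888
sqrt((|z|+a)/2) = sqrt((14.2888+(-7.1))/2) = sqrt(3.5944) = 1.8959
sqrt((|z|-a)/2) = sqrt((14.2888-(-7.1))/2) = sqrt(10.6944) = 3.2702

±(1.8959 + 3.2702i) i.e. 1.8959 + 3.2702i and -1.8959 - 3.2702i


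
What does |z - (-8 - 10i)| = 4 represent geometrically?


|z - z0| = r is a circle with center z0 and radius r.
Center = (-8, -10), radius = 4

Circle with center (-8, -10) and radius 4


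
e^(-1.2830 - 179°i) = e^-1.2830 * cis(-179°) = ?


e^-1.2830 = 0.2772
cos(-179°) = -0.99985
sin(-179°) = -0.01745
Real = 0.2772*(-0.99985) = -0.2772
Imag = 0.2772*(-0.01745) = -0.0048

-0.2772 - 0.0048i


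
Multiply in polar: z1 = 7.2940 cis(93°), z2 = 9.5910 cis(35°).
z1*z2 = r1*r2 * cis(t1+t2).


r = 7.2940 * 9.5910 = 69.9568
theta = 93° + 35° = 128° = 128° (mod 360)

69.9568 cis(128°)


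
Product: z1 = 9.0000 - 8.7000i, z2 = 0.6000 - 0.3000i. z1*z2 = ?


Real = 9*0.6 - (-8.7)*(-0.3) = 5.4 - 2.61 = 2.79
Imag = 9*(-0.3) + 0.6*(-8.7) = -2.7 - (5.22) = -7.92

2.7900 - 7.9200i


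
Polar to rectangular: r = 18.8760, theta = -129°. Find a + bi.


a = 18.8760*cos(-129°) = 18.8760*(-0.6293204) = -11.8791
b = 18.8760*sin(-129°) = 18.8760*(-0.777146) = -14.6694

-11.8791 - 14.6694i


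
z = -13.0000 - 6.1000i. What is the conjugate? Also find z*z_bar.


z_bar = -13.0000 + 6.1000i
z*z_bar = (-13)^2 + (-6.1)^2 = 169 + 37.21 = 206.21

z_bar = -13.0000 + 6.1000i, z*z_bar = 206.21


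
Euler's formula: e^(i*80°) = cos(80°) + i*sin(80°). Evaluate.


cos(80°) = 0.1736
sin(80°) = 0.9848

e^(i*80°) = 0.1736 + 0.9848i


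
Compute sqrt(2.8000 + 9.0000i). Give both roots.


|z| = sqrt(7.84+81) = 9.4255
sqrt((|z|+a)/2) = sqrt((9.4255+2.8)/2) = sqrt(6.1127) = 2.4724
sqrt((|z|-a)/2) = sqrt((9.4255-2.8)/2) = sqrt(3.3127) = 1.8201

±(2.4724 + 1.8201i) i.e. 2.4724 + 1.8201i and -2.4724 - 1.8201i


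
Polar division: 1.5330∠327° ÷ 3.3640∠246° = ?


r = 1.5330 / 3.3640 = 0.4557
theta = 327° - 246° = 81° = 81° (mod 360)

0.4557 cis(81°)


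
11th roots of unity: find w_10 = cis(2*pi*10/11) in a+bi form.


Angle = 360*10/11 = 327.2727°
a = cos(327.2727°) = 0.8413
b = sin(327.2727°) = -0.5406

0.8413 - 0.5406i


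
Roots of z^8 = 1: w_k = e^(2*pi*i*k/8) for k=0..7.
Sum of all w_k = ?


The sum of all 8th roots of unity is 0.
Geometric series: (1 - w^8)/(1 - w) = (1-1)/(1-w) = 0 since w^8 = 1, w ≠ 1.
Alternatively: coefficient of z^7 in z^8 - 1 is 0.

0


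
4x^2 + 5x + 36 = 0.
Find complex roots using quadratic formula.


disc = 5^2 - 4*4*36 = 25 - 576 = -551
sqrt(|disc|) = sqrt(551) = 23.4734
Real part = -5/(2*4) = -0.6250
Imag part = 23.4734/(2*4) = 2.9342

-0.6250 ± 2.9342i


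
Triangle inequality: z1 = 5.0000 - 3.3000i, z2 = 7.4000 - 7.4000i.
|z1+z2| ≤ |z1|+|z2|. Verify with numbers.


|z1| = sqrt(5^2 + (-3.3)^2) = sqrt(35.89) = 5.9908
|z2| = sqrt(7.4^2 + (-7.4)^2) = sqrt(109.52) = 10.4652
z1+z2 = 12.4000 - 10.7000i
|z1+z2| = sqrt(268.25) = 16.3783
|z1|+|z2| = 5.9908 + 10.4652 = 16.4560

|z1+z2| = 16.3783 ≤ |z1|+|z2| = 16.4560 (verified)


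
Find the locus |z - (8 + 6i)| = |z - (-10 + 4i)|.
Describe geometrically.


Equal distances means the locus is the perpendicular bisector of z1 and z2.
Midpoint = ((8+(-10))/2, (6+4)/2) = (-1.0000, 5.0000)

Perpendicular bisector through (-1.0000, 5.0000)


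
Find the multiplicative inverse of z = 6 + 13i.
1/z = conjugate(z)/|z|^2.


|z|^2 = 36+169 = 205
1/z = (6 - 13i)/205

1/z = 0.0293 - 0.0634i


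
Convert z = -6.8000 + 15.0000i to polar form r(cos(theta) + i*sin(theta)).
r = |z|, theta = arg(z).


r = sqrt(46.24+225) = sqrt(271.24) = 16.4694
theta = atan2(15, -6.8) = 114.3864 degrees

r = 16.4694, theta = 114.3864 degrees


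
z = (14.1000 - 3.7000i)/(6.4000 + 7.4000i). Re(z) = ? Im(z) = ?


Multiply by conjugate: (14.1000 - 3.7000i)(6.4000 - 7.4000i) / (6.4^2 + 7.4^2)
Numerator real = 14.1*6.4 - (3.7)*7.4 = 62.86
Numerator imag = -3.7*6.4 - 14.1*7.4 = -128.02
Denominator = 95.72
Re(z) = 62.86/95.72 = 0.6567
Im(z) = -128.02/95.72 = -1.3374

Re(z) = 0.6567, Im(z) = -1.3374


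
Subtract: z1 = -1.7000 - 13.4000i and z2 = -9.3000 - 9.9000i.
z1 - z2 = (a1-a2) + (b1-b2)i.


Real: -1.7 + 9.3 = 7.6
Imag: -13.4 + 9.9 = -3.5

7.6000 - 3.5000i


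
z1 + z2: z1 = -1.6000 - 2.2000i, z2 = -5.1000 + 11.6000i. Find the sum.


Real: -1.6 - 5.1 = -6.7
Imag: -2.2 + 11.6 = 9.4

-6.7000 + 9.4000i


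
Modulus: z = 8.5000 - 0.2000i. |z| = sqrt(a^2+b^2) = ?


|z| = sqrt(8.5^2 + (-0.2)^2) = sqrt(72.25 + 0.04) = sqrt(72.29) = 8.5024

|z| = 8.5024


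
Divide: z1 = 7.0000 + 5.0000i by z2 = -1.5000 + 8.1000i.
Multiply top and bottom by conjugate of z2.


Conjugate of z2 = -1.5000 - 8.1000i
Numerator: (7.0000 + 5.0000i)(-1.5000 - 8.1000i) = 30.0000 - 64.2000i
Denominator: (-1.5)^2 + 8.1^2 = 67.86
Result = (30.0000 - 64.2000i)/67.86

0.4421 - 0.9461i


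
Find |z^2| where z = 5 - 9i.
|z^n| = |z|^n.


|z| = sqrt(25+81) = sqrt(106) = 10.2956
|z^2| = |z|^2 = (sqrt(106))^2 = 106

|z^2| = 106


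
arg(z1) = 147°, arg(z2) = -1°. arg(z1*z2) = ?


arg(z1*z2) = 147° - 1° = 146°
Normalized to (-180°, 180°]: 146°

146°


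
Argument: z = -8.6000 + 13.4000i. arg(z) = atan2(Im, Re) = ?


Re = -8.6, Im = 13.4
arg = atan2(13.4, -8.6) = 122.6920 degrees

arg(z) = 122.6920 degrees


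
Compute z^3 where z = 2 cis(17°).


r^3 = 2^3 = 8
n*theta = 3*17° = 51° = 51° (mod 360)
a = 8*cos(51°) = 5.0346
b = 8*sin(51°) = 6.2172

8 cis(51°) = 5.0346 + 6.2172i


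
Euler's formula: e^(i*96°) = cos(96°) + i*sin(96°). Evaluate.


cos(96°) = -0.1045
sin(96°) = 0.9945

e^(i*96°) = -0.1045 + 0.9945i


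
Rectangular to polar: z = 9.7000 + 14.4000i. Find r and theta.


r = sqrt(94.09+207.36) = sqrt(301.45) = 17.3623
theta = atan2(14.4, 9.7) = 56.0354 degrees

r = 17.3623, theta = 56.0354 degrees


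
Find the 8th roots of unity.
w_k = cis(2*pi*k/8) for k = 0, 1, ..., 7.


The 8th roots of unity are cis(360k/8°) for k=0..7
Angle step = 360/8 = 45°
Primitive root: cis(45°)
Primitive root = 0.7071 + 0.7071i

8 roots at angles: 0°, 45°, 90°, 135°, 180°, 225°, 270°, 315°


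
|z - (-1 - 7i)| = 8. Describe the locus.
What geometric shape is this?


|z - z0| = r is a circle with center z0 and radius r.
Center = (-1, -7), radius = 8

Circle with center (-1, -7) and radius 8


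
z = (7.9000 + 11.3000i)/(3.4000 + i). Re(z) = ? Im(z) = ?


Multiply by conjugate: (7.9000 + 11.3000i)(3.4000 - i) / (3.4^2 + 1^2)
Numerator real = 7.9*3.4 + 11.3*1 = 38.16
Numerator imag = 11.3*3.4 - 7.9*1 = 30.52
Denominator = 12.56
Re(z) = 38.16/12.56 = 3.0382
Im(z) = 30.52/12.56 = 2.4299

Re(z) = 3.0382, Im(z) = 2.4299


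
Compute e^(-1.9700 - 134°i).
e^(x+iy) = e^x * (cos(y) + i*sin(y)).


e^-1.9700 = 0.1395
cos(-134°) = -0.6947
sin(-134°) = -0.7193
Real = 0.1395*(-0.6947) = -0.0969
Imag = 0.1395*(-0.7193) = -0.1003

-0.0969 - 0.1003i


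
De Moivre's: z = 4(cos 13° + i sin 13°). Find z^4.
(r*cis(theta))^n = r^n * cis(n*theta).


r^4 = 4^4 = 256
n*theta = 4*13° = 52° = 52° (mod 360)
a = 256*cos(52°) = 157.6093
b = 256*sin(52°) = 201.7308

256 cis(52°) = 157.6093 + 201.7308i


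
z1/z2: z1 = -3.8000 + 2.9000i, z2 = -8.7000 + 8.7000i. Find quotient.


Conjugate of z2 = -8.7000 - 8.7000i
Numerator: (-3.8000 + 2.9000i)(-8.7000 - 8.7000i) = 58.2900 + 7.8300i
Denominator: (-8.7)^2 + 8.7^2 = 151.38
Result = (58.2900 + 7.8300i)/151.38

0.3851 + 0.0517i


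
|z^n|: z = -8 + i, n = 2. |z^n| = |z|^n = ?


|z| = sqrt(64+1) = sqrt(65) = 8.0623
|z^2| = |z|^2 = (sqrt(65))^2 = 65

|z^2| = 65


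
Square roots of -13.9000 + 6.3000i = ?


|z| = sqrt(193.21+39.69) = 15.2611
sqrt((|z|+a)/2) = sqrt((15.2611+(-13.9))/2) = sqrt(0.6805) = 0.8249
sqrt((|z|-a)/2) = sqrt((15.2611-(-13.9))/2) = sqrt(14.5805) = 3.8184

±(0.8249 + 3.8184i) i.e. 0.8249 + 3.8184i and -0.8249 - 3.8184i


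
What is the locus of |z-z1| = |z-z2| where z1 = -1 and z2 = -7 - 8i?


Equal distances means the locus is the perpendicular bisector of z1 and z2.
Midpoint = ((-1+(-7))/2, (0+(-8))/2) = (-4.0000, -4.0000)

Perpendicular bisector through (-4.0000, -4.0000)


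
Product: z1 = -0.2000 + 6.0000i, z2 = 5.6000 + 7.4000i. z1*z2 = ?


Real = -0.2*5.6 - 6*7.4 = -1.12 - 44.4 = -45.52
Imag = -0.2*7.4 + 5.6*6 = -1.48 + 33.6 = 32.12

-45.5200 + 32.1200i


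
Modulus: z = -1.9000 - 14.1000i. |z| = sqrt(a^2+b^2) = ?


|z| = sqrt((-1.9)^2 + (-14.1)^2) = sqrt(3.61 + 198.81) = sqrt(202.42) = 14.2274

|z| = 14.2274


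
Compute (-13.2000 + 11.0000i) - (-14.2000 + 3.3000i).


Real: -13.2 + 14.2 = 1
Imag: 11 - 3.3 = 7.7

1.0000 + 7.7000i


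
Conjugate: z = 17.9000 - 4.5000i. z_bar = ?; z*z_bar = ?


z_bar = 17.9000 + 4.5000i
z*z_bar = 17.9^2 + (-4.5)^2 = 320.41 + 20.25 = 340.66

z_bar = 17.9000 + 4.5000i, z*z_bar = 340.66


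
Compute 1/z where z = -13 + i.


|z|^2 = 169+1 = 170
1/z = (-13 - 1i)/170

1/z = -0.0765 - 0.0059i


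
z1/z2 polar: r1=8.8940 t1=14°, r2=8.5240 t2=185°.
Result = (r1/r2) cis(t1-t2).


r = 8.8940 / 8.5240 = 1.0434
theta = 14° - 185° = -171° = 189° (mod 360)

1.0434 cis(189°)


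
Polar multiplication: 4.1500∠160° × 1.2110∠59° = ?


r = 4.1500 * 1.2110 = 5.0257
theta = 160° + 59° = 219° = 219° (mod 360)

5.0257 cis(219°)


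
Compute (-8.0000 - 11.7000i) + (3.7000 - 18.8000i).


Real: -8 + 3.7 = -4.3
Imag: -11.7 - 18.8 = -30.5

-4.3000 - 30.5000i


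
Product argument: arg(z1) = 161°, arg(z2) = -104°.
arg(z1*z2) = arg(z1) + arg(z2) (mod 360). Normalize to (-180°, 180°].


arg(z1*z2) = 161° - 104° = 57°
Normalized to (-180°, 180°]: 57°

57°


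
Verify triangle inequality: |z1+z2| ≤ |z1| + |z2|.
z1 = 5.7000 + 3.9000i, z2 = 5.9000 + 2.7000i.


|z1| = sqrt(5.7^2 + 3.9^2) = sqrt(47.7) = 6.9065
|z2| = sqrt(5.9^2 + 2.7^2) = sqrt(42.1) = 6.4885
z1+z2 = 11.6000 + 6.6000i
|z1+z2| = sqrt(178.12) = 13.3462
|z1|+|z2| = 6.9065 + 6.4885 = 13.3950

|z1+z2| = 13.3462 ≤ |z1|+|z2| = 13.3950 (verified)


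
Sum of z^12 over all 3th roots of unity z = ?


The roots are w_k = w^k with w = e^(2*pi*i/3), and (w^k)^12 = (w^12)^k.
So S = 1 + u + u^2 + ... + u^(2) with u = w^12.
12 = 4*3 + 0, so 12 is a multiple of 3 and u = (w^3)^4 = 1.
Every one of the 3 terms equals 1: S = 3

S = 3


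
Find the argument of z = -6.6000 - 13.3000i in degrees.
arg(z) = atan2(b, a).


Re = -6.6, Im = -13.3
arg = atan2(-13.3, -6.6) = -116.3925 degrees

arg(z) = -116.3925 degrees


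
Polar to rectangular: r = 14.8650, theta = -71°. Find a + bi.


a = 14.8650*cos(-71°) = 14.8650*0.32557 = 4.8396
b = 14.8650*sin(-71°) = 14.8650*(-0.945519) = -14.0551

4.8396 - 14.0551i


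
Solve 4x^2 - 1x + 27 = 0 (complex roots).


disc = (-1)^2 - 4*4*27 = 1 - 432 = -431
sqrt(|disc|) = sqrt(431) = 20.7605
Real part = 1/(2*4) = 0.1250
Imag part = 20.7605/(2*4) = 2.5951

0.1250 ± 2.5951i


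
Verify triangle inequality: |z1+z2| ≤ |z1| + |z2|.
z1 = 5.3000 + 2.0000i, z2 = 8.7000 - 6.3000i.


|z1| = sqrt(5.3^2 + 2^2) = sqrt(32.09) = 5.6648
|z2| = sqrt(8.7^2 + (-6.3)^2) = sqrt(115.38) = 10.7415
z1+z2 = 14.0000 - 4.3000i
|z1+z2| = sqrt(214.49) = 14.6455
|z1|+|z2| = 5.6648 + 10.7415 = 16.4063

|z1+z2| = 14.6455 ≤ |z1|+|z2| = 16.4063 (verified)


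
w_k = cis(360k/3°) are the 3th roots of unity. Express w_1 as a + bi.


Angle = 360*1/3 = 120°
a = cos(120°) = -0.5000
b = sin(120°) = 0.8660

-0.5000 + 0.8660i


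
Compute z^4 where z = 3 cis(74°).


r^4 = 3^4 = 81
n*theta = 4*74° = 296° = 296° (mod 360)
a = 81*cos(296°) = 35.5081
b = 81*sin(296°) = -72.8023

81 cis(296°) = 35.5081 - 72.8023i


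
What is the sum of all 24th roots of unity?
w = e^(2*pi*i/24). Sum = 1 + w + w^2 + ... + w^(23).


The sum of all 24th roots of unity is 0.
Geometric series: (1 - w^24)/(1 - w) = (1-1)/(1-w) = 0 since w^24 = 1, w ≠ 1.
Alternatively: coefficient of z^23 in z^24 - 1 is 0.

0


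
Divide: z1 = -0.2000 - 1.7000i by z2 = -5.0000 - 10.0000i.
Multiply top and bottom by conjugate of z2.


Conjugate of z2 = -5.0000 + 10.0000i
Numerator: (-0.2000 - 1.7000i)(-5.0000 + 10.0000i) = 18.0000 + 6.5000i
Denominator: (-5)^2 + (-10)^2 = 125
Result = (18.0000 + 6.5000i)/125

0.1440 + 0.0520i


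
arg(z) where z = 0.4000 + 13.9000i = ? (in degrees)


Re = 0.4, Im = 13.9
arg = atan2(13.9, 0.4) = 88.3517 degrees

arg(z) = 88.3517 degrees


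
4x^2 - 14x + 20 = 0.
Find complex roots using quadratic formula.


disc = (-14)^2 - 4*4*20 = 196 - 320 = -124
sqrt(|disc|) = sqrt(124) = 11.1355
Real part = 14/(2*4) = 1.7500
Imag part = 11.1355/(2*4) = 1.3919

1.7500 ± 1.3919i


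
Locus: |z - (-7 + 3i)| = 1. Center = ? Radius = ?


|z - z0| = r is a circle with center z0 and radius r.
Center = (-7, 3), radius = 1

Circle with center (-7, 3) and radius 1


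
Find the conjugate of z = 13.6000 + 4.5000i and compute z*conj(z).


z_bar = 13.6000 - 4.5000i
z*z_bar = 13.6^2 + 4.5^2 = 184.96 + 20.25 = 205.21

z_bar = 13.6000 - 4.5000i, z*z_bar = 205.21


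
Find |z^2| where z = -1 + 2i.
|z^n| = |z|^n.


|z| = sqrt(1+4) = sqrt(5) = 2.2361
|z^2| = |z|^2 = (sqrt(5))^2 = 5

|z^2| = 5


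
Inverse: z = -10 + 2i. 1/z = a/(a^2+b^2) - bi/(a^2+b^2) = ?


|z|^2 = 100+4 = 104
1/z = (-10 - 2i)/104

1/z = -0.0962 - 0.0192i


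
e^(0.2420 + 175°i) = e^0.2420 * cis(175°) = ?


e^0.2420 = 1.2738
cos(175°) = -0.99619
sin(175°) = 0.08716
Real = 1.2738*(-0.99619) = -1.2689
Imag = 1.2738*0.08716 = 0.1110

-1.2689 + 0.1110i


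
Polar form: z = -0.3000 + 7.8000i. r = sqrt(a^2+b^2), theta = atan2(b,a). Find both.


r = sqrt(0.09+60.84) = sqrt(60.93) = 7.8058
theta = atan2(7.8, -0.3) = 92.2026 degrees

r = 7.8058, theta = 92.2026 degrees


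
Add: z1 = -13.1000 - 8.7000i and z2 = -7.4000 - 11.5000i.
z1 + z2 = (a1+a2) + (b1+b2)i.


Real: -13.1 - 7.4 = -20.5
Imag: -8.7 - 11.5 = -20.2

-20.5000 - 20.2000i


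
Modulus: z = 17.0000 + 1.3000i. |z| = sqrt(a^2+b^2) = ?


|z| = sqrt(17^2 + 1.3^2) = sqrt(289 + 1.69) = sqrt(290.69) = 17.0496

|z| = 17.0496


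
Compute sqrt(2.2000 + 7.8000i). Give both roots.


|z| = sqrt(4.84+60.84) = 8.1043
sqrt((|z|+a)/2) = sqrt((8.1043+2.2)/2) = sqrt(5.1522) = 2.2698
sqrt((|z|-a)/2) = sqrt((8.1043-2.2)/2) = sqrt(2.9522) = 1.7182

±(2.2698 + 1.7182i) i.e. 2.2698 + 1.7182i and -2.2698 - 1.7182i


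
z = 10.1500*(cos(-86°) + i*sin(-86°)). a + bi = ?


a = 10.1500*cos(-86°) = 10.1500*0.069756 = 0.7080
b = 10.1500*sin(-86°) = 10.1500*(-0.997564) = -10.1253

0.7080 - 10.1253i


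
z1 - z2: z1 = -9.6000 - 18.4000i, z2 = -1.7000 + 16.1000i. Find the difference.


Real: -9.6 + 1.7 = -7.9
Imag: -18.4 - 16.1 = -34.5

-7.9000 - 34.5000i


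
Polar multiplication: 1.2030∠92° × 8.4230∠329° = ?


r = 1.2030 * 8.4230 = 10.1329
theta = 92° + 329° = 421° = 61° (mod 360)

10.1329 cis(61°)


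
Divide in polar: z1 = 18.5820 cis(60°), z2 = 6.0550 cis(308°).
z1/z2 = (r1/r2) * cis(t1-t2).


r = 18.5820 / 6.0550 = 3.0689
theta = 60° - 308° = -248° = 112° (mod 360)

3.0689 cis(112°)


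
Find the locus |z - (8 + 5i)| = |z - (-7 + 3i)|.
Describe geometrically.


Equal distances means the locus is the perpendicular bisector of z1 and z2.
Midpoint = ((8+(-7))/2, (5+3)/2) = (0.5000, 4.0000)

Perpendicular bisector through (0.5000, 4.0000)


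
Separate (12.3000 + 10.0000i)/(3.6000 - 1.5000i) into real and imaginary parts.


Multiply by conjugate: (12.3000 + 10.0000i)(3.6000 + 1.5000i) / (3.6^2 + (-1.5)^2)
Numerator real = 12.3*3.6 + 10*(-1.5) = 29.28
Numerator imag = 10*3.6 - 12.3*(-1.5) = 54.45
Denominator = 15.21
Re(z) = 29.28/15.21 = 1.9250
Im(z) = 54.45/15.21 = 3.5799

Re(z) = 1.9250, Im(z) = 3.5799


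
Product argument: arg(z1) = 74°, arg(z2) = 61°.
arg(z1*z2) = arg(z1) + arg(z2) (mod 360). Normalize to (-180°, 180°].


arg(z1*z2) = 74° + 61° = 135°
Normalized to (-180°, 180°]: 135°

135°


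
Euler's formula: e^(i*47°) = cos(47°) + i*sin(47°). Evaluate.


cos(47°) = 0.6820
sin(47°) = 0.7314

e^(i*47°) = 0.6820 + 0.7314i


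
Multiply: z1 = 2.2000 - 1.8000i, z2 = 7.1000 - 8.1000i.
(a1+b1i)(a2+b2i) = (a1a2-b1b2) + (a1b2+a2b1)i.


Real = 2.2*7.1 - (-1.8)*(-8.1) = 15.62 - 14.58 = 1.04
Imag = 2.2*(-8.1) + 7.1*(-1.8) = -17.82 - (12.78) = -30.6

1.0400 - 30.6000i


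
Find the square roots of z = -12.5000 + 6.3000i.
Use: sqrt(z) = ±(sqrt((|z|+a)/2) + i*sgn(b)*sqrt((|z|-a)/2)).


|z| = sqrt(156.25+39.69) = 13.9979
sqrt((|z|+a)/2) = sqrt((13.9979+(-12.5))/2) = sqrt(0.7489) = 0.8654
sqrt((|z|-a)/2) = sqrt((13.9979-(-12.5))/2) = sqrt(13.2489) = 3.6399

±(0.8654 + 3.6399i) i.e. 0.8654 + 3.6399i and -0.8654 - 3.6399i


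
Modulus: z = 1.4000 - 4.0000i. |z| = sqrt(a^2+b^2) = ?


|z| = sqrt(1.4^2 + (-4)^2) = sqrt(1.96 + 16) = sqrt(17.96) = 4.2379

|z| = 4.2379


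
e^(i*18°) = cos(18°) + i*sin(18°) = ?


cos(18°) = 0.9511
sin(18°) = 0.3090

e^(i*18°) = 0.9511 + 0.3090i


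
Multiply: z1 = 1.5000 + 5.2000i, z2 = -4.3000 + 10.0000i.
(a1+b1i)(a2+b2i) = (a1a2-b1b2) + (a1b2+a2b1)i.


Real = 1.5*(-4.3) - 5.2*10 = -6.45 - 52 = -58.45
Imag = 1.5*10 - (4.3)*5.2 = 15 - (22.36) = -7.36

-58.4500 - 7.3600i


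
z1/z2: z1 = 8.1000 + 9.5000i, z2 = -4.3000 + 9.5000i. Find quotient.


Conjugate of z2 = -4.3000 - 9.5000i
Numerator: (8.1000 + 9.5000i)(-4.3000 - 9.5000i) = 55.4200 - 117.8000i
Denominator: (-4.3)^2 + 9.5^2 = 108.74
Result = (55.4200 - 117.8000i)/108.74

0.5097 - 1.0833i


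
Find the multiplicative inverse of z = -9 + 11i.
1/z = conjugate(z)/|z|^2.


|z|^2 = 81+121 = 202
1/z = (-9 - 11i)/202

1/z = -0.0446 - 0.0545i


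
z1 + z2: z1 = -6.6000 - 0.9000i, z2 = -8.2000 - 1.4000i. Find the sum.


Real: -6.6 - 8.2 = -14.8
Imag: -0.9 - 1.4 = -2.3

-14.8000 - 2.3000i
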